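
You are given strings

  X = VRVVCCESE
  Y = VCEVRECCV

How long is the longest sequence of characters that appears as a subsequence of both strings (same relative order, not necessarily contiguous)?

Let dp[i][j] be the LCS length of the first i characters of X and the first j characters of Y. dp[i][j] = dp[i-1][j-1]+1 when the i-th and j-th characters match, else max(dp[i-1][j], dp[i][j-1]).
    ·  V  C  E  V  R  E  C  C  V
 ·  0  0  0  0  0  0  0  0  0  0
 V  0  1  1  1  1  1  1  1  1  1
 R  0  1  1  1  1  2  2  2  2  2
 V  0  1  1  1  2  2  2  2  2  3
 V  0  1  1  1  2  2  2  2  2  3
 C  0  1  2  2  2  2  2  3  3  3
 C  0  1  2  2  2  2  2  3  4  4
 E  0  1  2  3  3  3  3  3  4  4
 S  0  1  2  3  3  3  3  3  4  4
 E  0  1  2  3  3  3  4  4  4  4
dp[9][9] = 4. One LCS (by backtracking along matches): VRCC.

4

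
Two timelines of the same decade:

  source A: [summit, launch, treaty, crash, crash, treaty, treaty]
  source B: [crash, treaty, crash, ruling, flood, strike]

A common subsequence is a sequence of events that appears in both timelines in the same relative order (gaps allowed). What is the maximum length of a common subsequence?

2

Match treaty (source A #3, source B #2); then crash (source A #4, source B #3) — 2 events in the same relative order in both. dp[7][6] = 2 confirms this is the maximum.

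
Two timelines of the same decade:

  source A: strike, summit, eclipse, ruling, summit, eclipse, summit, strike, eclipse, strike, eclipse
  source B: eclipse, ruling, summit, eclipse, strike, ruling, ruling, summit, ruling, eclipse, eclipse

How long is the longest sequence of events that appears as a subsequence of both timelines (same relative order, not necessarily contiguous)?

Taking eclipse at source A[3]=source B[1], ruling at source A[4]=source B[2], summit at source A[5]=source B[3], eclipse at source A[6]=source B[4], summit at source A[7]=source B[8], eclipse at source A[9]=source B[10], eclipse at source A[11]=source B[11] gives a common subsequence of length 7. Since dp[11][11] = 7, nothing longer is possible.

7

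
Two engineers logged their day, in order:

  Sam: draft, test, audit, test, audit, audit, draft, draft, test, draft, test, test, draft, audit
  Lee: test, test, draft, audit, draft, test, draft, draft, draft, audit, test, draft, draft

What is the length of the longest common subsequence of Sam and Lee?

8

One common subsequence of length 8: draft [1,3]; then audit [3,4]; then test [4,6]; then draft [7,8]; then draft [8,9]; then test [9,11]; then draft [10,12]; then draft [13,13], and the DP table's final entry dp[14][13] is also 8, so no common subsequence is longer.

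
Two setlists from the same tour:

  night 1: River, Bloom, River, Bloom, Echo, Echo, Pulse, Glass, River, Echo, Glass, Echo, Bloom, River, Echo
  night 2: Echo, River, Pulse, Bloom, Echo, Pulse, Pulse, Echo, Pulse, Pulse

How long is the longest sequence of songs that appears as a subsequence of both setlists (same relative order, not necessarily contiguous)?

5

Taking River at night 1[1]=night 2[2] → Bloom at night 1[4]=night 2[4] → Echo at night 1[5]=night 2[5] → Echo at night 1[6]=night 2[8] → Pulse at night 1[7]=night 2[10] gives a common subsequence of length 5. Since dp[15][10] = 5, nothing longer is possible.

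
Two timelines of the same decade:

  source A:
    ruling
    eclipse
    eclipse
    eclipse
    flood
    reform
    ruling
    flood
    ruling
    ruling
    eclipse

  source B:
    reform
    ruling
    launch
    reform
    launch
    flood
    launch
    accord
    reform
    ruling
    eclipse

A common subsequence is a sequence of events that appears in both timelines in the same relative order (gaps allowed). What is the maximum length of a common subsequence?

Pick ruling [1,2], then flood [5,6], then reform [6,9], then ruling [10,10], then eclipse [11,11]; all 5 events appear in both, in order. dp[11][11] = 5 confirms this is the maximum.

5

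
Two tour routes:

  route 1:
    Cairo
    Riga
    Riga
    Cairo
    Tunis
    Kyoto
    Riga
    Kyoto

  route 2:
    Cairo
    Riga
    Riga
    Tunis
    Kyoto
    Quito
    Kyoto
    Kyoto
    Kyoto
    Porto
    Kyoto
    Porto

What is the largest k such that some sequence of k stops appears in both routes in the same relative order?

Taking Cairo at route 1[1]=route 2[1] → Riga at route 1[2]=route 2[2] → Riga at route 1[3]=route 2[3] → Tunis at route 1[5]=route 2[4] → Kyoto at route 1[6]=route 2[9] → Kyoto at route 1[8]=route 2[11] gives a common subsequence of length 6. Since dp[8][12] = 6, nothing longer is possible.

6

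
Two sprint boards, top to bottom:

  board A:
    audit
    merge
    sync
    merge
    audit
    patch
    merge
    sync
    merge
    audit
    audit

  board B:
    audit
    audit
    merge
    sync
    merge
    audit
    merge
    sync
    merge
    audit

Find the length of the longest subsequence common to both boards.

Taking audit (board A #1, board B #2); then merge (board A #2, board B #3); then sync (board A #3, board B #4); then merge (board A #4, board B #5); then audit (board A #5, board B #6); then merge (board A #7, board B #7); then sync (board A #8, board B #8); then merge (board A #9, board B #9); then audit (board A #11, board B #10) gives a common subsequence of length 9. dp[11][10] = 9 confirms this is the maximum.

9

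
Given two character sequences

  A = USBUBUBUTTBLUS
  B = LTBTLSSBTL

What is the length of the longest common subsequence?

One common subsequence of length 4: S [2,7], then B [7,8], then T [10,9], then L [12,10]. Since dp[14][10] = 4, nothing longer is possible.

4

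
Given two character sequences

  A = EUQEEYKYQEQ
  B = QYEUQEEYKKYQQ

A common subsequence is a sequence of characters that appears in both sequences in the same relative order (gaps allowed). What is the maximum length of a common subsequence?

10

Let dp[i][j] be the LCS length of the first i characters of A and the first j characters of B. dp[i][j] = dp[i-1][j-1]+1 when the i-th and j-th characters match, else max(dp[i-1][j], dp[i][j-1]).
    ·  Q  Y  E  U  Q  E  E  Y  K  K  Y  Q  Q
 ·  0  0  0  0  0  0  0  0  0  0  0  0  0  0
 E  0  0  0  1  1  1  1  1  1  1  1  1  1  1
 U  0  0  0  1  2  2  2  2  2  2  2  2  2  2
 Q  0  1  1  1  2  3  3  3  3  3  3  3  3  3
 E  0  1  1  2  2  3  4  4  4  4  4  4  4  4
 E  0  1  1  2  2  3  4  5  5  5  5  5  5  5
 Y  0  1  2  2  2  3  4  5  6  6  6  6  6  6
 K  0  1  2  2  2  3  4  5  6  7  7  7  7  7
 Y  0  1  2  2  2  3  4  5  6  7  7  8  8  8
 Q  0  1  2  2  2  3  4  5  6  7  7  8  9  9
 E  0  1  2  3  3  3  4  5  6  7  7  8  9  9
 Q  0  1  2  3  3  4  4  5  6  7  7  8  9 10
dp[11][13] = 10. One LCS (by backtracking along matches): EUQEEYKYQQ.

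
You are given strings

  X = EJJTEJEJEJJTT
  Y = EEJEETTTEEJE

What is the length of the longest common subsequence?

Taking E at X[1]=Y[2], then J at X[2]=Y[3], then T at X[4]=Y[8], then E at X[5]=Y[9], then E at X[7]=Y[10], then J at X[8]=Y[11], then E at X[9]=Y[12] gives a common subsequence of length 7. The LCS DP gives dp[13][12] = 7, so this is optimal.

7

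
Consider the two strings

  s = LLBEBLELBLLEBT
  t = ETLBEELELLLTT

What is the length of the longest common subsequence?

One common subsequence of length 9: L (s #2, t #3) → B (s #3, t #4) → E (s #4, t #6) → L (s #6, t #7) → E (s #7, t #8) → L (s #8, t #9) → L (s #10, t #10) → L (s #11, t #11) → T (s #14, t #13). The LCS DP gives dp[14][13] = 9, so this is optimal.

9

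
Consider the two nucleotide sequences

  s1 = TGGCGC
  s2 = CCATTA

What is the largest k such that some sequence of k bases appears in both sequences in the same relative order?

2

Match C (s1 #4, s2 #1) → C (s1 #6, s2 #2) — 2 bases in the same relative order in both. Since dp[6][6] = 2, nothing longer is possible.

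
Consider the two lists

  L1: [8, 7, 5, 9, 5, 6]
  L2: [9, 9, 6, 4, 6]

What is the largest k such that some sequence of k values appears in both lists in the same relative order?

2

Match 9 at L1[4]=L2[2], then 6 at L1[6]=L2[5] — 2 values in the same relative order in both. dp[6][5] = 2 confirms this is the maximum.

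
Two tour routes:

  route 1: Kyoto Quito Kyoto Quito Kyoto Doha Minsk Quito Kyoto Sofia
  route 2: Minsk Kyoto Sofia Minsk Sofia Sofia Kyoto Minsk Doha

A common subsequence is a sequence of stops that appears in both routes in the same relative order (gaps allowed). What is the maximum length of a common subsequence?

Pick Kyoto at route 1[1]=route 2[2] → Kyoto at route 1[3]=route 2[7] → Doha at route 1[6]=route 2[9]; all 3 stops appear in both, in order. Since dp[10][9] = 3, nothing longer is possible.

3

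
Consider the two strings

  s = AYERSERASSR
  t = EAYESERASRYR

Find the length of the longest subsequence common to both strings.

Pick A at s[1]=t[2]; then Y at s[2]=t[3]; then E at s[3]=t[4]; then S at s[5]=t[5]; then E at s[6]=t[6]; then R at s[7]=t[7]; then A at s[8]=t[8]; then S at s[9]=t[9]; then R at s[11]=t[12]; all 9 characters appear in both, in order. dp[11][12] = 9 confirms this is the maximum.

9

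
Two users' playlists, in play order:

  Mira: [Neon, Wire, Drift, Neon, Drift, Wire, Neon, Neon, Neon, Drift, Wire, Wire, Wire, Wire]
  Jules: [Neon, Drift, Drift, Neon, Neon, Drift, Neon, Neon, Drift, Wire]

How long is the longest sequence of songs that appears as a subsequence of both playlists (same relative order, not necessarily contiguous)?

Taking Neon at Mira[1]=Jules[1] → Drift at Mira[3]=Jules[3] → Neon at Mira[4]=Jules[5] → Drift at Mira[5]=Jules[6] → Neon at Mira[8]=Jules[7] → Neon at Mira[9]=Jules[8] → Drift at Mira[10]=Jules[9] → Wire at Mira[14]=Jules[10] gives a common subsequence of length 8. dp[14][10] = 8 confirms this is the maximum.

8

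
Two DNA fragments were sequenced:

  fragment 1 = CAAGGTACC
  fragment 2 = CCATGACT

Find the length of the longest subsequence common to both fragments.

5

Taking C at fragment 1[1]=fragment 2[2]; then A at fragment 1[2]=fragment 2[3]; then G at fragment 1[5]=fragment 2[5]; then A at fragment 1[7]=fragment 2[6]; then C at fragment 1[8]=fragment 2[7] gives a common subsequence of length 5, and the DP table's final entry dp[9][8] is also 5, so no common subsequence is longer.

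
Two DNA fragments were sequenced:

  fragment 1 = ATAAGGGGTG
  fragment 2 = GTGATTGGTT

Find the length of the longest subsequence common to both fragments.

5

Taking A (fragment 1 #1, fragment 2 #4) → T (fragment 1 #2, fragment 2 #6) → G (fragment 1 #5, fragment 2 #7) → G (fragment 1 #6, fragment 2 #8) → T (fragment 1 #9, fragment 2 #10) gives a common subsequence of length 5. The LCS DP gives dp[10][10] = 5, so this is optimal.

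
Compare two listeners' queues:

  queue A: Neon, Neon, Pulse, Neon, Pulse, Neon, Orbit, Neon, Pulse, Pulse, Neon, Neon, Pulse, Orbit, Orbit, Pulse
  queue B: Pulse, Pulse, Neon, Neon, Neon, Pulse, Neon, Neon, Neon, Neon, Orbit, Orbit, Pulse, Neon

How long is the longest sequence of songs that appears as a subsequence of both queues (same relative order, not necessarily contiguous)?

11

Match Neon (queue A #1, queue B #3) → Neon (queue A #2, queue B #4) → Neon (queue A #4, queue B #5) → Pulse (queue A #5, queue B #6) → Neon (queue A #6, queue B #7) → Neon (queue A #8, queue B #8) → Neon (queue A #11, queue B #9) → Neon (queue A #12, queue B #10) → Orbit (queue A #14, queue B #11) → Orbit (queue A #15, queue B #12) → Pulse (queue A #16, queue B #13) — 11 songs in the same relative order in both. Since dp[16][14] = 11, nothing longer is possible.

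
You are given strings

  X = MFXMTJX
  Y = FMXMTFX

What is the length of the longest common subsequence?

Pick M at X[1]=Y[2], X at X[3]=Y[3], M at X[4]=Y[4], T at X[5]=Y[5], X at X[7]=Y[7]; all 5 characters appear in both, in order. dp[7][7] = 5 confirms this is the maximum.

5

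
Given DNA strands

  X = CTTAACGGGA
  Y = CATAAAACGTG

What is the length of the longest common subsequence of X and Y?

7

One common subsequence of length 7: C at X[1]=Y[1], then T at X[2]=Y[3], then A at X[4]=Y[6], then A at X[5]=Y[7], then C at X[6]=Y[8], then G at X[7]=Y[9], then G at X[9]=Y[11]. dp[10][11] = 7 confirms this is the maximum.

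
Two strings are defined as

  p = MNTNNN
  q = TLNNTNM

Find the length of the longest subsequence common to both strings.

4

Taking T at p[3]=q[1]; then N at p[4]=q[3]; then N at p[5]=q[4]; then N at p[6]=q[6] gives a common subsequence of length 4. Since dp[6][7] = 4, nothing longer is possible.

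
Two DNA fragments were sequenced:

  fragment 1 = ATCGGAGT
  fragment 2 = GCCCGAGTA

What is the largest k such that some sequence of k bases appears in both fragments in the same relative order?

5

Pick C at fragment 1[3]=fragment 2[4], then G at fragment 1[5]=fragment 2[5], then A at fragment 1[6]=fragment 2[6], then G at fragment 1[7]=fragment 2[7], then T at fragment 1[8]=fragment 2[8]; all 5 bases appear in both, in order, and the DP table's final entry dp[8][9] is also 5, so no common subsequence is longer.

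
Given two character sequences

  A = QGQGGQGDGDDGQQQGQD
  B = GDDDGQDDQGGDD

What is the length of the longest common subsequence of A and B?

9

One common subsequence of length 9: G at A[7]=B[1], then D at A[8]=B[2], then D at A[10]=B[3], then D at A[11]=B[4], then G at A[12]=B[5], then Q at A[13]=B[6], then Q at A[14]=B[9], then G at A[16]=B[11], then D at A[18]=B[13]. Since dp[18][13] = 9, nothing longer is possible.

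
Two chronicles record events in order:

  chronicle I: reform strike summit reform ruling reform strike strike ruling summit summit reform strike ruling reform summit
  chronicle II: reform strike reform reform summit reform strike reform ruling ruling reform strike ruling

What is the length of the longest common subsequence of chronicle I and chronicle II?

Taking reform (chronicle I #1, chronicle II #1); then strike (chronicle I #2, chronicle II #2); then summit (chronicle I #3, chronicle II #5); then reform (chronicle I #4, chronicle II #8); then ruling (chronicle I #5, chronicle II #9); then ruling (chronicle I #9, chronicle II #10); then reform (chronicle I #12, chronicle II #11); then strike (chronicle I #13, chronicle II #12); then ruling (chronicle I #14, chronicle II #13) gives a common subsequence of length 9. dp[16][13] = 9 confirms this is the maximum.

9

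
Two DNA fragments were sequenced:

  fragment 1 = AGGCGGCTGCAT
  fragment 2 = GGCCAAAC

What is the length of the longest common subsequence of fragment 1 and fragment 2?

5

Let dp[i][j] be the LCS length of the first i bases of fragment 1 and the first j bases of fragment 2. dp[i][j] = dp[i-1][j-1]+1 when the i-th and j-th bases match, else max(dp[i-1][j], dp[i][j-1]).
    ·  G  G  C  C  A  A  A  C
 ·  0  0  0  0  0  0  0  0  0
 A  0  0  0  0  0  1  1  1  1
 G  0  1  1  1  1  1  1  1  1
 G  0  1  2  2  2  2  2  2  2
 C  0  1  2  3  3  3  3  3  3
 G  0  1  2  3  3  3  3  3  3
 G  0  1  2  3  3  3  3  3  3
 C  0  1  2  3  4  4  4  4  4
 T  0  1  2  3  4  4  4  4  4
 G  0  1  2  3  4  4  4  4  4
 C  0  1  2  3  4  4  4  4  5
 A  0  1  2  3  4  5  5  5  5
 T  0  1  2  3  4  5  5  5  5
dp[12][8] = 5. One LCS (by backtracking along matches): GGCCC.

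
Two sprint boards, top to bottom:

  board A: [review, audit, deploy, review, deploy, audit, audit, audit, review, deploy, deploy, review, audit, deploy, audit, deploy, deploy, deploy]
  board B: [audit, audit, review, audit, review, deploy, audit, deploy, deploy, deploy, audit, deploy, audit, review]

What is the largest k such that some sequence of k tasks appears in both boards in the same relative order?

One common subsequence of length 10: review at board A[1]=board B[3] → audit at board A[2]=board B[4] → review at board A[4]=board B[5] → deploy at board A[5]=board B[6] → audit at board A[6]=board B[7] → deploy at board A[10]=board B[9] → deploy at board A[11]=board B[10] → audit at board A[13]=board B[11] → deploy at board A[14]=board B[12] → audit at board A[15]=board B[13]. dp[18][14] = 10 confirms this is the maximum.

10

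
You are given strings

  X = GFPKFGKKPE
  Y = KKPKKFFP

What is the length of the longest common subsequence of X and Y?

Taking P [3,3] → K [4,5] → F [5,7] → P [9,8] gives a common subsequence of length 4. dp[10][8] = 4 confirms this is the maximum.

4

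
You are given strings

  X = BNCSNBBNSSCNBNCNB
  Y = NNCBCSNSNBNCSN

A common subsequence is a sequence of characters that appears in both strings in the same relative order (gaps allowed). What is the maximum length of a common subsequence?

One common subsequence of length 10: B (X #1, Y #4), C (X #3, Y #5), S (X #4, Y #6), N (X #8, Y #7), S (X #10, Y #8), N (X #12, Y #9), B (X #13, Y #10), N (X #14, Y #11), C (X #15, Y #12), N (X #16, Y #14). Since dp[17][14] = 10, nothing longer is possible.

10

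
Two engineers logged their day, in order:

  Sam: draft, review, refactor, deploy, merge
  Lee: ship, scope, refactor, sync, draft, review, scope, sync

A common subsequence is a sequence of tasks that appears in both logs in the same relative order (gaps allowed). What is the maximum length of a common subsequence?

Taking draft at Sam[1]=Lee[5] → review at Sam[2]=Lee[6] gives a common subsequence of length 2. dp[5][8] = 2 confirms this is the maximum.

2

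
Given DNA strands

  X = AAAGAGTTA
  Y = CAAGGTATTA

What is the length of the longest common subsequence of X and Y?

Let dp[i][j] be the LCS length of the first i bases of X and the first j bases of Y. dp[i][j] = dp[i-1][j-1]+1 when the i-th and j-th bases match, else max(dp[i-1][j], dp[i][j-1]).
    ·  C  A  A  G  G  T  A  T  T  A
 ·  0  0  0  0  0  0  0  0  0  0  0
 A  0  0  1  1  1  1  1  1  1  1  1
 A  0  0  1  2  2  2  2  2  2  2  2
 A  0  0  1  2  2  2  2  3  3  3  3
 G  0  0  1  2  3  3  3  3  3  3  3
 A  0  0  1  2  3  3  3  4  4  4  4
 G  0  0  1  2  3  4  4  4  4  4  4
 T  0  0  1  2  3  4  5  5  5  5  5
 T  0  0  1  2  3  4  5  5  6  6  6
 A  0  0  1  2  3  4  5  6  6  6  7
dp[9][10] = 7. One LCS (by backtracking along matches): AAGATTA.

7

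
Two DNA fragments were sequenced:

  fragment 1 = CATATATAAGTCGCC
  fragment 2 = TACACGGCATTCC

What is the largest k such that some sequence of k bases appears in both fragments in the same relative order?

7

Taking C [1,3], A [2,4], A [6,9], T [7,10], T [11,11], C [14,12], C [15,13] gives a common subsequence of length 7. dp[15][13] = 7 confirms this is the maximum.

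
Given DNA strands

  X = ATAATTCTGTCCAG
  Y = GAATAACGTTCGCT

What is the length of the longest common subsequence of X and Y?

9

Taking A [1,3]; then T [2,4]; then A [3,5]; then A [4,6]; then T [5,9]; then T [6,10]; then C [7,11]; then G [9,12]; then T [10,14] gives a common subsequence of length 9. The LCS DP gives dp[14][14] = 9, so this is optimal.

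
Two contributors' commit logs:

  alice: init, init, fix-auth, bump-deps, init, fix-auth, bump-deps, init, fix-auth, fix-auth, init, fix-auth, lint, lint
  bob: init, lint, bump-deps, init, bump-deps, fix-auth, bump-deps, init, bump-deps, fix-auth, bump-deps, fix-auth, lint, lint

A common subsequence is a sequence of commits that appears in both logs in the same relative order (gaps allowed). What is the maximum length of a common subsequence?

10

Match init at alice[1]=bob[1], then init at alice[2]=bob[4], then fix-auth at alice[3]=bob[6], then bump-deps at alice[4]=bob[7], then init at alice[5]=bob[8], then fix-auth at alice[6]=bob[10], then bump-deps at alice[7]=bob[11], then fix-auth at alice[12]=bob[12], then lint at alice[13]=bob[13], then lint at alice[14]=bob[14] — 10 commits in the same relative order in both, and the DP table's final entry dp[14][14] is also 10, so no common subsequence is longer.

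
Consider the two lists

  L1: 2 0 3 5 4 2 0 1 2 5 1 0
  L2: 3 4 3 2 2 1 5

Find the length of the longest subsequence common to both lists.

Let dp[i][j] be the LCS length of the first i values of L1 and the first j values of L2. dp[i][j] = dp[i-1][j-1]+1 when the i-th and j-th values match, else max(dp[i-1][j], dp[i][j-1]).
    ·  3  4  3  2  2  1  5
 ·  0  0  0  0  0  0  0  0
 2  0  0  0  0  1  1  1  1
 0  0  0  0  0  1  1  1  1
 3  0  1  1  1  1  1  1  1
 5  0  1  1  1  1  1  1  2
 4  0  1  2  2  2  2  2  2
 2  0  1  2  2  3  3  3  3
 0  0  1  2  2  3  3  3  3
 1  0  1  2  2  3  3  4  4
 2  0  1  2  2  3  4  4  4
 5  0  1  2  2  3  4  4  5
 1  0  1  2  2  3  4  5  5
 0  0  1  2  2  3  4  5  5
dp[12][7] = 5. One LCS (by backtracking along matches): 3, 4, 2, 1, 5.

5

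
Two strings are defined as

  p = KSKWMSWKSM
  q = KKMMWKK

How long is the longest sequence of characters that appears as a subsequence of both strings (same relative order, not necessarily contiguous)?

5

Match K at p[1]=q[1] → K at p[3]=q[2] → M at p[5]=q[4] → W at p[7]=q[5] → K at p[8]=q[7] — 5 characters in the same relative order in both. The LCS DP gives dp[10][7] = 5, so this is optimal.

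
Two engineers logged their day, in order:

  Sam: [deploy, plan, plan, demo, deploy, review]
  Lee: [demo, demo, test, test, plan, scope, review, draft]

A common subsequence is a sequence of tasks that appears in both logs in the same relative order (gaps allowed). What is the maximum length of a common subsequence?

2

One common subsequence of length 2: plan (Sam #2, Lee #5) → review (Sam #6, Lee #7). The LCS DP gives dp[6][8] = 2, so this is optimal.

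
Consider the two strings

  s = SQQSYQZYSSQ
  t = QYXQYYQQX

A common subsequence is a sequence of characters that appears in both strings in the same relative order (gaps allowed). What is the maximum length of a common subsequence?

Let dp[i][j] be the LCS length of the first i characters of s and the first j characters of t. dp[i][j] = dp[i-1][j-1]+1 when the i-th and j-th characters match, else max(dp[i-1][j], dp[i][j-1]).
    ·  Q  Y  X  Q  Y  Y  Q  Q  X
 ·  0  0  0  0  0  0  0  0  0  0
 S  0  0  0  0  0  0  0  0  0  0
 Q  0  1  1  1  1  1  1  1  1  1
 Q  0  1  1  1  2  2  2  2  2  2
 S  0  1  1  1  2  2  2  2  2  2
 Y  0  1  2  2  2  3  3  3  3  3
 Q  0  1  2  2  3  3  3  4  4  4
 Z  0  1  2  2  3  3  3  4  4  4
 Y  0  1  2  2  3  4  4  4  4  4
 S  0  1  2  2  3  4  4  4  4  4
 S  0  1  2  2  3  4  4  4  4  4
 Q  0  1  2  2  3  4  4  5  5  5
dp[11][9] = 5. One LCS (by backtracking along matches): QQYQQ.

5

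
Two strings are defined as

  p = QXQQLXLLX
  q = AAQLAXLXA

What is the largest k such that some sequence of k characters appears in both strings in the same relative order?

5

Taking Q (p #4, q #3); then L (p #5, q #4); then X (p #6, q #6); then L (p #8, q #7); then X (p #9, q #8) gives a common subsequence of length 5. Since dp[9][9] = 5, nothing longer is possible.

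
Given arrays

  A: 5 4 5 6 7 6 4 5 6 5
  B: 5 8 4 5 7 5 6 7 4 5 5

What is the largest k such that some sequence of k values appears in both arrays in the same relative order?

8

Let dp[i][j] be the LCS length of the first i values of A and the first j values of B. dp[i][j] = dp[i-1][j-1]+1 when the i-th and j-th values match, else max(dp[i-1][j], dp[i][j-1]).
    ·  5  8  4  5  7  5  6  7  4  5  5
 ·  0  0  0  0  0  0  0  0  0  0  0  0
 5  0  1  1  1  1  1  1  1  1  1  1  1
 4  0  1  1  2  2  2  2  2  2  2  2  2
 5  0  1  1  2  3  3  3  3  3  3  3  3
 6  0  1  1  2  3  3  3  4  4  4  4  4
 7  0  1  1  2  3  4  4  4  5  5  5  5
 6  0  1  1  2  3  4  4  5  5  5  5  5
 4  0  1  1  2  3  4  4  5  5  6  6  6
 5  0  1  1  2  3  4  5  5  5  6  7  7
 6  0  1  1  2  3  4  5  6  6  6  7  7
 5  0  1  1  2  3  4  5  6  6  6  7  8
dp[10][11] = 8. One LCS (by backtracking along matches): 5, 4, 5, 6, 7, 4, 5, 5.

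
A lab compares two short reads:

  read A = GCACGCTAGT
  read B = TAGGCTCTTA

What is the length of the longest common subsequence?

5

One common subsequence of length 5: G [1,4], C [2,5], C [4,7], T [7,9], A [8,10]. Since dp[10][10] = 5, nothing longer is possible.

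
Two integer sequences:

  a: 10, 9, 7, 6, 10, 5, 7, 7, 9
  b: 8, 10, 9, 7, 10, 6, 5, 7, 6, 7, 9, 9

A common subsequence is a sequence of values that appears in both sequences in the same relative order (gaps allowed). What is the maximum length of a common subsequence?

8

Let dp[i][j] be the LCS length of the first i values of a and the first j values of b. dp[i][j] = dp[i-1][j-1]+1 when the i-th and j-th values match, else max(dp[i-1][j], dp[i][j-1]).
    ·  8 10  9  7 10  6  5  7  6  7  9  9
 ·  0  0  0  0  0  0  0  0  0  0  0  0  0
10  0  0  1  1  1  1  1  1  1  1  1  1  1
 9  0  0  1  2  2  2  2  2  2  2  2  2  2
 7  0  0  1  2  3  3  3  3  3  3  3  3  3
 6  0  0  1  2  3  3  4  4  4  4  4  4  4
10  0  0  1  2  3  4  4  4  4  4  4  4  4
 5  0  0  1  2  3  4  4  5  5  5  5  5  5
 7  0  0  1  2  3  4  4  5  6  6  6  6  6
 7  0  0  1  2  3  4  4  5  6  6  7  7  7
 9  0  0  1  2  3  4  4  5  6  6  7  8  8
dp[9][12] = 8. One LCS (by backtracking along matches): 10, 9, 7, 6, 5, 7, 7, 9.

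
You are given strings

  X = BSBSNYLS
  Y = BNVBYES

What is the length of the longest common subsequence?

4

Taking B [1,1], B [3,4], Y [6,5], S [8,7] gives a common subsequence of length 4, and the DP table's final entry dp[8][7] is also 4, so no common subsequence is longer.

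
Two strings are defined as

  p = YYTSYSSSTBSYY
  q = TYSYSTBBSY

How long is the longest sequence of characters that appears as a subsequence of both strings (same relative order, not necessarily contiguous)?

Match Y (p #2, q #2); then S (p #4, q #3); then Y (p #5, q #4); then S (p #8, q #5); then T (p #9, q #6); then B (p #10, q #8); then S (p #11, q #9); then Y (p #13, q #10) — 8 characters in the same relative order in both. The LCS DP gives dp[13][10] = 8, so this is optimal.

8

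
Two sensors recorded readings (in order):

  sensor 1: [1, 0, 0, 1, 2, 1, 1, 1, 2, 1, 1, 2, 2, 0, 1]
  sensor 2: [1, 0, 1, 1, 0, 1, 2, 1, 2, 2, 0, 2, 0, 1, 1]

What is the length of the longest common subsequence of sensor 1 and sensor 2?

Match 1 [1,1]; then 0 [2,2]; then 0 [3,5]; then 1 [4,6]; then 2 [5,7]; then 1 [8,8]; then 2 [9,9]; then 2 [12,10]; then 2 [13,12]; then 0 [14,13]; then 1 [15,15] — 11 values in the same relative order in both. The LCS DP gives dp[15][15] = 11, so this is optimal.

11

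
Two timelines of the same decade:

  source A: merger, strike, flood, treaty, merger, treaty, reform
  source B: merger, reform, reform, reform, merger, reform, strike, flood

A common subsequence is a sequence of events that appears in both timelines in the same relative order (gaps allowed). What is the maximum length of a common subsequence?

3

One common subsequence of length 3: merger at source A[1]=source B[5] → strike at source A[2]=source B[7] → flood at source A[3]=source B[8], and the DP table's final entry dp[7][8] is also 3, so no common subsequence is longer.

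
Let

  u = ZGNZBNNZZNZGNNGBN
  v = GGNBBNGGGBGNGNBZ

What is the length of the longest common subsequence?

8

Pick G at u[2]=v[2], N at u[3]=v[3], B at u[5]=v[5], N at u[6]=v[6], N at u[10]=v[12], G at u[12]=v[13], N at u[14]=v[14], B at u[16]=v[15]; all 8 characters appear in both, in order. Since dp[17][16] = 8, nothing longer is possible.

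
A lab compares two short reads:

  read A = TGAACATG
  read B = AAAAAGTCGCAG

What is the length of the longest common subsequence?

5

Match T (read A #1, read B #7), then G (read A #2, read B #9), then C (read A #5, read B #10), then A (read A #6, read B #11), then G (read A #8, read B #12) — 5 bases in the same relative order in both. dp[8][12] = 5 confirms this is the maximum.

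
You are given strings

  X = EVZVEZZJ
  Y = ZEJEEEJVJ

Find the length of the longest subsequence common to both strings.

3

Let dp[i][j] be the LCS length of the first i characters of X and the first j characters of Y. dp[i][j] = dp[i-1][j-1]+1 when the i-th and j-th characters match, else max(dp[i-1][j], dp[i][j-1]).
    ·  Z  E  J  E  E  E  J  V  J
 ·  0  0  0  0  0  0  0  0  0  0
 E  0  0  1  1  1  1  1  1  1  1
 V  0  0  1  1  1  1  1  1  2  2
 Z  0  1  1  1  1  1  1  1  2  2
 V  0  1  1  1  1  1  1  1  2  2
 E  0  1  2  2  2  2  2  2  2  2
 Z  0  1  2  2  2  2  2  2  2  2
 Z  0  1  2  2  2  2  2  2  2  2
 J  0  1  2  3  3  3  3  3  3  3
dp[8][9] = 3. One LCS (by backtracking along matches): EVJ.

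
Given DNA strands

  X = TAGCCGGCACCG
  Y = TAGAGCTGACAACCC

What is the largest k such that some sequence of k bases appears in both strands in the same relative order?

9

One common subsequence of length 9: T at X[1]=Y[1], then A at X[2]=Y[4], then G at X[3]=Y[5], then C at X[4]=Y[6], then G at X[6]=Y[8], then C at X[8]=Y[10], then A at X[9]=Y[12], then C at X[10]=Y[14], then C at X[11]=Y[15], and the DP table's final entry dp[12][15] is also 9, so no common subsequence is longer.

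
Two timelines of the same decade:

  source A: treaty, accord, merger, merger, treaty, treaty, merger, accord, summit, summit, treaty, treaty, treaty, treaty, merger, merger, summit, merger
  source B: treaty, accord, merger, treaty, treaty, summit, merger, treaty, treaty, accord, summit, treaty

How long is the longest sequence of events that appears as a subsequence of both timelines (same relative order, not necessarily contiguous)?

9

One common subsequence of length 9: treaty [1,1]; then accord [2,2]; then merger [3,3]; then merger [4,7]; then treaty [5,8]; then treaty [6,9]; then accord [8,10]; then summit [10,11]; then treaty [14,12]. dp[18][12] = 9 confirms this is the maximum.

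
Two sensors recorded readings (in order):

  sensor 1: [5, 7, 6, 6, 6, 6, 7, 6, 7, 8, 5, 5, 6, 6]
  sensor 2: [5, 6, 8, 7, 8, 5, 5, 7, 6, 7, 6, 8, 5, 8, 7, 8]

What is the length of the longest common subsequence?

One common subsequence of length 8: 5 at sensor 1[1]=sensor 2[1], 6 at sensor 1[3]=sensor 2[2], 7 at sensor 1[9]=sensor 2[4], 8 at sensor 1[10]=sensor 2[5], 5 at sensor 1[11]=sensor 2[6], 5 at sensor 1[12]=sensor 2[7], 6 at sensor 1[13]=sensor 2[9], 6 at sensor 1[14]=sensor 2[11]. The LCS DP gives dp[14][16] = 8, so this is optimal.

8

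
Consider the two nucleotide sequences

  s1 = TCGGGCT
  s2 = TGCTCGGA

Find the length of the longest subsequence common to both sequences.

Pick T (s1 #1, s2 #4), C (s1 #2, s2 #5), G (s1 #3, s2 #6), G (s1 #4, s2 #7); all 4 bases appear in both, in order. Since dp[7][8] = 4, nothing longer is possible.

4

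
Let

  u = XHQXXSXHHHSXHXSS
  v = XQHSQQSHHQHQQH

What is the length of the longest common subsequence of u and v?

8

Pick X [1,1]; then H [2,3]; then Q [3,6]; then S [6,7]; then H [8,8]; then H [9,9]; then H [10,11]; then H [13,14]; all 8 characters appear in both, in order. The LCS DP gives dp[16][14] = 8, so this is optimal.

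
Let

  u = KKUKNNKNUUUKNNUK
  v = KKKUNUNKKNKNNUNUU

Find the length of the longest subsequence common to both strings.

Taking K (u #1, v #2) → K (u #2, v #3) → U (u #3, v #4) → N (u #5, v #5) → N (u #6, v #7) → K (u #7, v #9) → N (u #8, v #10) → K (u #12, v #11) → N (u #13, v #13) → N (u #14, v #15) → U (u #15, v #17) gives a common subsequence of length 11, and the DP table's final entry dp[16][17] is also 11, so no common subsequence is longer.

11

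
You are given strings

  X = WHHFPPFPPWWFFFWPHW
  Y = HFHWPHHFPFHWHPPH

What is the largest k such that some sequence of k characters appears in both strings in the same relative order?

9

One common subsequence of length 9: W at X[1]=Y[4], H at X[2]=Y[6], H at X[3]=Y[7], F at X[4]=Y[8], P at X[6]=Y[9], F at X[7]=Y[10], P at X[9]=Y[14], P at X[16]=Y[15], H at X[17]=Y[16]. The LCS DP gives dp[18][16] = 9, so this is optimal.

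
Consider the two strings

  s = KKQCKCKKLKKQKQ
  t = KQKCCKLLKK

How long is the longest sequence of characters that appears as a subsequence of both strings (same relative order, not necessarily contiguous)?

One common subsequence of length 8: K (s #1, t #1), then K (s #2, t #3), then C (s #4, t #4), then C (s #6, t #5), then K (s #7, t #6), then L (s #9, t #8), then K (s #11, t #9), then K (s #13, t #10). dp[14][10] = 8 confirms this is the maximum.

8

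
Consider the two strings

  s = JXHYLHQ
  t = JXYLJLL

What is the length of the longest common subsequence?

4

One common subsequence of length 4: J [1,1], X [2,2], Y [4,3], L [5,7]. dp[7][7] = 4 confirms this is the maximum.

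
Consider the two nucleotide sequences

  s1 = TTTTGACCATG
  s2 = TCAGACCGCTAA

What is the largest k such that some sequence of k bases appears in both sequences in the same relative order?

Let dp[i][j] be the LCS length of the first i bases of s1 and the first j bases of s2. dp[i][j] = dp[i-1][j-1]+1 when the i-th and j-th bases match, else max(dp[i-1][j], dp[i][j-1]).
    ·  T  C  A  G  A  C  C  G  C  T  A  A
 ·  0  0  0  0  0  0  0  0  0  0  0  0  0
 T  0  1  1  1  1  1  1  1  1  1  1  1  1
 T  0  1  1  1  1  1  1  1  1  1  2  2  2
 T  0  1  1  1  1  1  1  1  1  1  2  2  2
 T  0  1  1  1  1  1  1  1  1  1  2  2  2
 G  0  1  1  1  2  2  2  2  2  2  2  2  2
 A  0  1  1  2  2  3  3  3  3  3  3  3  3
 C  0  1  2  2  2  3  4  4  4  4  4  4  4
 C  0  1  2  2  2  3  4  5  5  5  5  5  5
 A  0  1  2  3  3  3  4  5  5  5  5  6  6
 T  0  1  2  3  3  3  4  5  5  5  6  6  6
 G  0  1  2  3  4  4  4  5  6  6  6  6  6
dp[11][12] = 6. One LCS (by backtracking along matches): TGACCA.

6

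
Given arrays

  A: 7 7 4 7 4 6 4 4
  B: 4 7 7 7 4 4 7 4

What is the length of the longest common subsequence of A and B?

6

Let dp[i][j] be the LCS length of the first i values of A and the first j values of B. dp[i][j] = dp[i-1][j-1]+1 when the i-th and j-th values match, else max(dp[i-1][j], dp[i][j-1]).
    ·  4  7  7  7  4  4  7  4
 ·  0  0  0  0  0  0  0  0  0
 7  0  0  1  1  1  1  1  1  1
 7  0  0  1  2  2  2  2  2  2
 4  0  1  1  2  2  3  3  3  3
 7  0  1  2  2  3  3  3  4  4
 4  0  1  2  2  3  4  4  4  5
 6  0  1  2  2  3  4  4  4  5
 4  0  1  2  2  3  4  5  5  5
 4  0  1  2  2  3  4  5  5  6
dp[8][8] = 6. One LCS (by backtracking along matches): 7, 7, 7, 4, 4, 4.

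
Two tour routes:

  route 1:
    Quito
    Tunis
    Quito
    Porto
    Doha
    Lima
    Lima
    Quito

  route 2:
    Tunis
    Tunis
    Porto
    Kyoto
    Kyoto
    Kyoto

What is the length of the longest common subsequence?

One common subsequence of length 2: Tunis at route 1[2]=route 2[2] → Porto at route 1[4]=route 2[3]. dp[8][6] = 2 confirms this is the maximum.

2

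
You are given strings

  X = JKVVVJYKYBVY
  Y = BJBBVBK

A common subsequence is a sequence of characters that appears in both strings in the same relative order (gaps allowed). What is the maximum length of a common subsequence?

3

Let dp[i][j] be the LCS length of the first i characters of X and the first j characters of Y. dp[i][j] = dp[i-1][j-1]+1 when the i-th and j-th characters match, else max(dp[i-1][j], dp[i][j-1]).
    ·  B  J  B  B  V  B  K
 ·  0  0  0  0  0  0  0  0
 J  0  0  1  1  1  1  1  1
 K  0  0  1  1  1  1  1  2
 V  0  0  1  1  1  2  2  2
 V  0  0  1  1  1  2  2  2
 V  0  0  1  1  1  2  2  2
 J  0  0  1  1  1  2  2  2
 Y  0  0  1  1  1  2  2  2
 K  0  0  1  1  1  2  2  3
 Y  0  0  1  1  1  2  2  3
 B  0  1  1  2  2  2  3  3
 V  0  1  1  2  2  3  3  3
 Y  0  1  1  2  2  3  3  3
dp[12][7] = 3. One LCS (by backtracking along matches): JVK.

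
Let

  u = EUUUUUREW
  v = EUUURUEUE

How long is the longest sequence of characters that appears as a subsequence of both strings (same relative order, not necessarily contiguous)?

7

Let dp[i][j] be the LCS length of the first i characters of u and the first j characters of v. dp[i][j] = dp[i-1][j-1]+1 when the i-th and j-th characters match, else max(dp[i-1][j], dp[i][j-1]).
    ·  E  U  U  U  R  U  E  U  E
 ·  0  0  0  0  0  0  0  0  0  0
 E  0  1  1  1  1  1  1  1  1  1
 U  0  1  2  2  2  2  2  2  2  2
 U  0  1  2  3  3  3  3  3  3  3
 U  0  1  2  3  4  4  4  4  4  4
 U  0  1  2  3  4  4  5  5  5  5
 U  0  1  2  3  4  4  5  5  6  6
 R  0  1  2  3  4  5  5  5  6  6
 E  0  1  2  3  4  5  5  6  6  7
 W  0  1  2  3  4  5  5  6  6  7
dp[9][9] = 7. One LCS (by backtracking along matches): EUUUUUE.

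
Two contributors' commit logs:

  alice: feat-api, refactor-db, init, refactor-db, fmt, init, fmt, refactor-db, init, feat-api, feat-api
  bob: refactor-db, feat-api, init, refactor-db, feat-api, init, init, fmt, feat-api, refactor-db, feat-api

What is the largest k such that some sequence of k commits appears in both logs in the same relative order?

7

Taking feat-api [1,2] → refactor-db [2,4] → init [3,6] → init [6,7] → fmt [7,8] → refactor-db [8,10] → feat-api [11,11] gives a common subsequence of length 7. dp[11][11] = 7 confirms this is the maximum.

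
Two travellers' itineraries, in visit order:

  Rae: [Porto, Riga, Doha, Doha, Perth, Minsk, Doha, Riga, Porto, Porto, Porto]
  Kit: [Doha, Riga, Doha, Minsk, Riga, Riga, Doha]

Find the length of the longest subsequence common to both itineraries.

Taking Riga at Rae[2]=Kit[2] → Doha at Rae[4]=Kit[3] → Minsk at Rae[6]=Kit[4] → Doha at Rae[7]=Kit[7] gives a common subsequence of length 4, and the DP table's final entry dp[11][7] is also 4, so no common subsequence is longer.

4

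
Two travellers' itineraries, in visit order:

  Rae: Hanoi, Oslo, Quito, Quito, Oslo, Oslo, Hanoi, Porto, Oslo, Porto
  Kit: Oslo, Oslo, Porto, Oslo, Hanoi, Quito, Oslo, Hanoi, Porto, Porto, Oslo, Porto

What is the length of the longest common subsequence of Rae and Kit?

7

One common subsequence of length 7: Hanoi [1,5], Quito [4,6], Oslo [6,7], Hanoi [7,8], Porto [8,10], Oslo [9,11], Porto [10,12]. Since dp[10][12] = 7, nothing longer is possible.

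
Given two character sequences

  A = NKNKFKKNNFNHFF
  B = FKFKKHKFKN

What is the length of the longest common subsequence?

Let dp[i][j] be the LCS length of the first i characters of A and the first j characters of B. dp[i][j] = dp[i-1][j-1]+1 when the i-th and j-th characters match, else max(dp[i-1][j], dp[i][j-1]).
    ·  F  K  F  K  K  H  K  F  K  N
 ·  0  0  0  0  0  0  0  0  0  0  0
 N  0  0  0  0  0  0  0  0  0  0  1
 K  0  0  1  1  1  1  1  1  1  1  1
 N  0  0  1  1  1  1  1  1  1  1  2
 K  0  0  1  1  2  2  2  2  2  2  2
 F  0  1  1  2  2  2  2  2  3  3  3
 K  0  1  2  2  3  3  3  3  3  4  4
 K  0  1  2  2  3  4  4  4  4  4  4
 N  0  1  2  2  3  4  4  4  4  4  5
 N  0  1  2  2  3  4  4  4  4  4  5
 F  0  1  2  3  3  4  4  4  5  5  5
 N  0  1  2  3  3  4  4  4  5  5  6
 H  0  1  2  3  3  4  5  5  5  5  6
 F  0  1  2  3  3  4  5  5  6  6  6
 F  0  1  2  3  3  4  5  5  6  6  6
dp[14][10] = 6. One LCS (by backtracking along matches): KKKKFN.

6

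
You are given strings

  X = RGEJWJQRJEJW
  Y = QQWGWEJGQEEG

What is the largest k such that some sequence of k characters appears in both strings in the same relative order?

5

Pick G (X #2, Y #4), then E (X #3, Y #6), then J (X #4, Y #7), then Q (X #7, Y #9), then E (X #10, Y #11); all 5 characters appear in both, in order. Since dp[12][12] = 5, nothing longer is possible.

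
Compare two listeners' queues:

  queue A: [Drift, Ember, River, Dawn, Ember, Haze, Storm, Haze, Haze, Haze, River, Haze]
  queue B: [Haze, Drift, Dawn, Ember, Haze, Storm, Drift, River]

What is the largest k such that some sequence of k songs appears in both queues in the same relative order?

Match Drift (queue A #1, queue B #2) → Dawn (queue A #4, queue B #3) → Ember (queue A #5, queue B #4) → Haze (queue A #6, queue B #5) → Storm (queue A #7, queue B #6) → River (queue A #11, queue B #8) — 6 songs in the same relative order in both. dp[12][8] = 6 confirms this is the maximum.

6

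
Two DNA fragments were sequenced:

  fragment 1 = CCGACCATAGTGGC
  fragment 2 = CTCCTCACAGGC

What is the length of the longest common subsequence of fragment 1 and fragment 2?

9

Taking C [1,1] → C [2,3] → C [5,4] → C [6,6] → A [7,7] → A [9,9] → G [12,10] → G [13,11] → C [14,12] gives a common subsequence of length 9. Since dp[14][12] = 9, nothing longer is possible.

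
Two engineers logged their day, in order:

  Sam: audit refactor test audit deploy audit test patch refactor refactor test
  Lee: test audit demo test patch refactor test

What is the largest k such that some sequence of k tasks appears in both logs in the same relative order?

Match test [3,1], then audit [4,2], then test [7,4], then patch [8,5], then refactor [10,6], then test [11,7] — 6 tasks in the same relative order in both. The LCS DP gives dp[11][7] = 6, so this is optimal.

6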